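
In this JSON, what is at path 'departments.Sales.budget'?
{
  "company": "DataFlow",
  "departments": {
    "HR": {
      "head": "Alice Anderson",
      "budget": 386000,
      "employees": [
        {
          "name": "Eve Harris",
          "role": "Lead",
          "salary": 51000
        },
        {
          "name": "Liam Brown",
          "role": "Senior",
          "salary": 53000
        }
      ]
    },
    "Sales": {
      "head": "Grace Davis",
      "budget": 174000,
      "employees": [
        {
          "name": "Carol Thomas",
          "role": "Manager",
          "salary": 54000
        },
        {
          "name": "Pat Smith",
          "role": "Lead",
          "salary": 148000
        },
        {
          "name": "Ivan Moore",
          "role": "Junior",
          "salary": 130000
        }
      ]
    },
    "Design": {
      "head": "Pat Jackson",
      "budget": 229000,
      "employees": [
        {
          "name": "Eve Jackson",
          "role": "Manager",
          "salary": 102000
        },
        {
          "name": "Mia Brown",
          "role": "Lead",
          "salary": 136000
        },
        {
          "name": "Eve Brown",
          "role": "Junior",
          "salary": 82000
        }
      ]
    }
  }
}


Path: departments.Sales.budget

Navigate:
  -> departments
  -> Sales
  -> budget = 174000

174000


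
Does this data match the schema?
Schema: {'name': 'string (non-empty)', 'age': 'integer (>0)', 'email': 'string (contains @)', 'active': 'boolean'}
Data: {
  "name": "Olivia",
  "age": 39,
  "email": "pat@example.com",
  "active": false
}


Validating each field against schema:
  name: OK (non-empty string)
  age: OK (positive integer)
  email: OK (string with @)
  active: OK (boolean)

Result: VALID

VALID


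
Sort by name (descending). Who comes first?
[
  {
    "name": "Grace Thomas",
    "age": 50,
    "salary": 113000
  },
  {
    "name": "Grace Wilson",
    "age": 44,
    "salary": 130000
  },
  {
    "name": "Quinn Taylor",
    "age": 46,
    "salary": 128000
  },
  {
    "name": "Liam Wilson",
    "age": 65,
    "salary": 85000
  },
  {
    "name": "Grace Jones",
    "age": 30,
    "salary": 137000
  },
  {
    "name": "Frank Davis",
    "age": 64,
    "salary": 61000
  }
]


Sort by: name (descending)

Sorted order:
  1. Quinn Taylor (name = Quinn Taylor)
  2. Liam Wilson (name = Liam Wilson)
  3. Grace Wilson (name = Grace Wilson)
  4. Grace Thomas (name = Grace Thomas)
  5. Grace Jones (name = Grace Jones)
  6. Frank Davis (name = Frank Davis)

First: Quinn Taylor

Quinn Taylor


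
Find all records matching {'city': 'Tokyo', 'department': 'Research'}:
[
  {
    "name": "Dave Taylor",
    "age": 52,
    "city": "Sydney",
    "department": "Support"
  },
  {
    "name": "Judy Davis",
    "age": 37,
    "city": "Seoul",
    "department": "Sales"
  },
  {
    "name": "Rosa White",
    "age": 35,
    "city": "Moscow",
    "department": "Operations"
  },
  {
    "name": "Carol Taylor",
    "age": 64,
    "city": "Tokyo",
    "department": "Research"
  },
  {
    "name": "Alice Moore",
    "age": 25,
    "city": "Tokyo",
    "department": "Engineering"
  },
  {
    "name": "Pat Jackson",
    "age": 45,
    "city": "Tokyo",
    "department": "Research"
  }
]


Search criteria: {'city': 'Tokyo', 'department': 'Research'}

Checking 6 records:
  Dave Taylor: {city: Sydney, department: Support}
  Judy Davis: {city: Seoul, department: Sales}
  Rosa White: {city: Moscow, department: Operations}
  Carol Taylor: {city: Tokyo, department: Research} <-- MATCH
  Alice Moore: {city: Tokyo, department: Engineering}
  Pat Jackson: {city: Tokyo, department: Research} <-- MATCH

Matches: ["Carol Taylor", "Pat Jackson"]

["Carol Taylor", "Pat Jackson"]


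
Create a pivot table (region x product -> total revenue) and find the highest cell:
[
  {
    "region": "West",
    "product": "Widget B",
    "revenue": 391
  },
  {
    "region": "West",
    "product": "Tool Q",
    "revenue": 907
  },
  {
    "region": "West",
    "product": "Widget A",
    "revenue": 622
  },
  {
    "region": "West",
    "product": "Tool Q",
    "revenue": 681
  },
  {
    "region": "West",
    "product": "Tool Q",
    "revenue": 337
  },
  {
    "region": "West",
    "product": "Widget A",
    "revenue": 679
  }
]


Pivot: region (rows) x product (columns) -> total revenue

     Tool Q        Widget A      Widget B    
West          1925          1301           391  

Highest: West / Tool Q = $1925

West / Tool Q = $1925


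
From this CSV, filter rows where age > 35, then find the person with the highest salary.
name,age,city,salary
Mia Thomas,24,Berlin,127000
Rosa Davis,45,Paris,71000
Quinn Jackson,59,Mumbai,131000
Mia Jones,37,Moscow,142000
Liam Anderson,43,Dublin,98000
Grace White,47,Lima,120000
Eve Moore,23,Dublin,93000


Filter: age > 35
Sort by: salary (descending)

Filtered records (5):
  Mia Jones, age 37, salary $142000
  Quinn Jackson, age 59, salary $131000
  Grace White, age 47, salary $120000
  Liam Anderson, age 43, salary $98000
  Rosa Davis, age 45, salary $71000

Highest salary: Mia Jones ($142000)

Mia Jones


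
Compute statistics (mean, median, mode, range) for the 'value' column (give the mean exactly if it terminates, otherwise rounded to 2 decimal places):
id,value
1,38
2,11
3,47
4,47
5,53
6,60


Data: [38, 11, 47, 47, 53, 60]
Count: 6
Sum: 256
Mean: 256/6 ≈ 42.67 (rounded to 2 decimal places)
Sorted: [11, 38, 47, 47, 53, 60]
Median: 47.0
Mode: 47 (2 times)
Range: 60 - 11 = 49
Min: 11, Max: 60

mean≈42.67, median=47.0, mode=47, range=49


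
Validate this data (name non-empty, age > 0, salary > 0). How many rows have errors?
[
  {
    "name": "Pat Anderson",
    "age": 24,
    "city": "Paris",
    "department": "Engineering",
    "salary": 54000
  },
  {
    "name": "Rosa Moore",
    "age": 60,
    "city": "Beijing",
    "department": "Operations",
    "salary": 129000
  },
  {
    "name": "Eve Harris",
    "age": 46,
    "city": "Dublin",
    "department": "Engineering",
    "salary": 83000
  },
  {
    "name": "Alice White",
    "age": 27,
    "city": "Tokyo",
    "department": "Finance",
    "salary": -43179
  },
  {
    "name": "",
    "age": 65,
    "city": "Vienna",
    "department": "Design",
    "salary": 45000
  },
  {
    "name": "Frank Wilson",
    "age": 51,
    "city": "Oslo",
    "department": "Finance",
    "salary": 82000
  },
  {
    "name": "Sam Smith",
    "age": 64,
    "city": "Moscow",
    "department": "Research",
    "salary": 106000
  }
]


Validating 7 records:
Rules: name non-empty, age > 0, salary > 0

  Row 1 (Pat Anderson): OK
  Row 2 (Rosa Moore): OK
  Row 3 (Eve Harris): OK
  Row 4 (Alice White): negative salary: -43179
  Row 5 (???): empty name
  Row 6 (Frank Wilson): OK
  Row 7 (Sam Smith): OK

Total errors: 2

2 errors


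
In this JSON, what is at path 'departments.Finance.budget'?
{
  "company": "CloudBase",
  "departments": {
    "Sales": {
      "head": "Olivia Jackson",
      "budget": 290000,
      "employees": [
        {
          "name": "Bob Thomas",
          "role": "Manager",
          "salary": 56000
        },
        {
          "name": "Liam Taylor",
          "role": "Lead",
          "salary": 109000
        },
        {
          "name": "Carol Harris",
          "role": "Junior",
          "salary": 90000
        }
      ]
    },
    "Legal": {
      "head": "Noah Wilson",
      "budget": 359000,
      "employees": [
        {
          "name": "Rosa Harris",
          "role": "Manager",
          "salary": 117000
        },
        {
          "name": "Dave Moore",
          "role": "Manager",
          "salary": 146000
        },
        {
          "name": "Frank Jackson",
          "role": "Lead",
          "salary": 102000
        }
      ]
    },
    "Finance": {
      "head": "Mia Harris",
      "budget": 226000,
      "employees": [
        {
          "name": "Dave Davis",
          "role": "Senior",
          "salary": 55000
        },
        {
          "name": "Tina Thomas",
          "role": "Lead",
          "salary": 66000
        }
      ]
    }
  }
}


Path: departments.Finance.budget

Navigate:
  -> departments
  -> Finance
  -> budget = 226000

226000


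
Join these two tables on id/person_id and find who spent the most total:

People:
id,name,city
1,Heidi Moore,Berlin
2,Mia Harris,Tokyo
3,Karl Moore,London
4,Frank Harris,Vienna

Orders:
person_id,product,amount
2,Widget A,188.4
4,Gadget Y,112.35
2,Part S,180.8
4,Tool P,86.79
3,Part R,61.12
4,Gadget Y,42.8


Join on: people.id = orders.person_id

Joined rows:
  Mia Harris (Tokyo) bought Widget A for $188.4
  Frank Harris (Vienna) bought Gadget Y for $112.35
  Mia Harris (Tokyo) bought Part S for $180.8
  Frank Harris (Vienna) bought Tool P for $86.79
  Karl Moore (London) bought Part R for $61.12
  Frank Harris (Vienna) bought Gadget Y for $42.8

Total per person:
  Mia Harris: $369.20
  Frank Harris: $241.94
  Karl Moore: $61.12

Top spender: Mia Harris ($369.20)

Mia Harris ($369.20)


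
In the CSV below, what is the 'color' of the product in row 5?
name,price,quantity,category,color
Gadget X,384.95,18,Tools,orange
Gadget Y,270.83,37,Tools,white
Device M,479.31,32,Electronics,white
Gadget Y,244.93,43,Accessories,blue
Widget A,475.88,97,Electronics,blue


Query: Row 5 ('Widget A'), column 'color'
Value: blue

blue


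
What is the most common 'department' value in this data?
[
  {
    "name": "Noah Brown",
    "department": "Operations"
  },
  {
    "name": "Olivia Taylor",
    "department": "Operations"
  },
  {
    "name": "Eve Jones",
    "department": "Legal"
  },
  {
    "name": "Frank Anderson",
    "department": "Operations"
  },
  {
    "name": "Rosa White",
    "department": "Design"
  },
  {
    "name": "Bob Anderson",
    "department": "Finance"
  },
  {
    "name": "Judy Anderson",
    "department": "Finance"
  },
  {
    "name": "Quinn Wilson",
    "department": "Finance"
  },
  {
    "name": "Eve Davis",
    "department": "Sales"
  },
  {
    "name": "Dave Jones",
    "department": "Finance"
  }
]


Counting 'department' values across 10 records:

  Finance: 4 ####
  Operations: 3 ###
  Legal: 1 #
  Design: 1 #
  Sales: 1 #

Most common: Finance (4 times)

Finance (4 times)


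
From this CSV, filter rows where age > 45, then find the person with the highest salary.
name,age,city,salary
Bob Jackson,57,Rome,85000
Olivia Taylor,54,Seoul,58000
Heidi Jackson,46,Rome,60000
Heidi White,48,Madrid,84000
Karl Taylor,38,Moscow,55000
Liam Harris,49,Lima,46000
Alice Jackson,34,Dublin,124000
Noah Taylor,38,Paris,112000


Filter: age > 45
Sort by: salary (descending)

Filtered records (5):
  Bob Jackson, age 57, salary $85000
  Heidi White, age 48, salary $84000
  Heidi Jackson, age 46, salary $60000
  Olivia Taylor, age 54, salary $58000
  Liam Harris, age 49, salary $46000

Highest salary: Bob Jackson ($85000)

Bob Jackson


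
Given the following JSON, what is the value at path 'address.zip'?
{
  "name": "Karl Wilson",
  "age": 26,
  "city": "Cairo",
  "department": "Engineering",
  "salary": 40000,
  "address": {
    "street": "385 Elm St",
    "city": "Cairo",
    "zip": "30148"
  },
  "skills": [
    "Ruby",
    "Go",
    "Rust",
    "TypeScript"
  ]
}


Query: address.zip
Path: address -> zip
Value: 30148

30148


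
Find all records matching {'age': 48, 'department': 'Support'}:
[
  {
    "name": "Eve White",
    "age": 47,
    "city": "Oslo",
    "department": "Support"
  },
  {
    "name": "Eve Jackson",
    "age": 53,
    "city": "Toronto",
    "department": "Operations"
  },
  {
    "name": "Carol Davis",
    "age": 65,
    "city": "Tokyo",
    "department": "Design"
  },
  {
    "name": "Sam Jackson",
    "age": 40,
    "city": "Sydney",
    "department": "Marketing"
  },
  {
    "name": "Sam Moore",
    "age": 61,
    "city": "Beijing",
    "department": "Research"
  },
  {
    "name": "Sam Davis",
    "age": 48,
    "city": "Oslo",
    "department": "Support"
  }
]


Search criteria: {'age': 48, 'department': 'Support'}

Checking 6 records:
  Eve White: {age: 47, department: Support}
  Eve Jackson: {age: 53, department: Operations}
  Carol Davis: {age: 65, department: Design}
  Sam Jackson: {age: 40, department: Marketing}
  Sam Moore: {age: 61, department: Research}
  Sam Davis: {age: 48, department: Support} <-- MATCH

Matches: ["Sam Davis"]

["Sam Davis"]


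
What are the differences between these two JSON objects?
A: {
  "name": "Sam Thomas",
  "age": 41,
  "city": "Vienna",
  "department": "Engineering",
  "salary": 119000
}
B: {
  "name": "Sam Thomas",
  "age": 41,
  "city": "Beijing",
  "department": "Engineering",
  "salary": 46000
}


Comparing each field (in key order):
  name: same
  age: same
  city: DIFFERENT
  department: same
  salary: DIFFERENT
Differences:
  city: Vienna -> Beijing
  salary: 119000 -> 46000

2 field(s) changed

2 changes: city, salary


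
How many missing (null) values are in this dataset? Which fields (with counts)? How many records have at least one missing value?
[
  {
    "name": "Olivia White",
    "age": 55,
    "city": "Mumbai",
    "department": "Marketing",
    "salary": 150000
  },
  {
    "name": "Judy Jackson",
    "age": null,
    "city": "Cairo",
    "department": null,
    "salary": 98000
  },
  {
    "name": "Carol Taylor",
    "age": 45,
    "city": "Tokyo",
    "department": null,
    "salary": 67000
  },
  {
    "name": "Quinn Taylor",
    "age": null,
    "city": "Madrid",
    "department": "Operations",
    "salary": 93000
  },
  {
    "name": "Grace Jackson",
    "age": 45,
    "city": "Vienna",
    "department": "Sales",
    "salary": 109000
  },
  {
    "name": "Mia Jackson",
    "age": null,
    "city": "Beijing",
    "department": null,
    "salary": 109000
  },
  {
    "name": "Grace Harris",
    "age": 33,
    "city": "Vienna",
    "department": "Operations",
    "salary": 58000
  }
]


Checking for missing (null) values in 7 records:

  Olivia White: complete
  Judy Jackson: age, department
  Carol Taylor: department
  Quinn Taylor: age
  Grace Jackson: complete
  Mia Jackson: age, department
  Grace Harris: complete

Per field:
  name: 0 missing
  age: 3 missing
  city: 0 missing
  department: 3 missing
  salary: 0 missing

Total missing values: 6
Records with any missing: 4

6 missing values (age: 3, department: 3); 4 incomplete records


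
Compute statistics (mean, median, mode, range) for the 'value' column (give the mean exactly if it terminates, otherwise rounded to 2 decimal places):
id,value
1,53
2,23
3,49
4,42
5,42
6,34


Data: [53, 23, 49, 42, 42, 34]
Count: 6
Sum: 243
Mean: 243/6 = 40.5
Sorted: [23, 34, 42, 42, 49, 53]
Median: 42.0
Mode: 42 (2 times)
Range: 53 - 23 = 30
Min: 23, Max: 53

mean=40.5, median=42.0, mode=42, range=30


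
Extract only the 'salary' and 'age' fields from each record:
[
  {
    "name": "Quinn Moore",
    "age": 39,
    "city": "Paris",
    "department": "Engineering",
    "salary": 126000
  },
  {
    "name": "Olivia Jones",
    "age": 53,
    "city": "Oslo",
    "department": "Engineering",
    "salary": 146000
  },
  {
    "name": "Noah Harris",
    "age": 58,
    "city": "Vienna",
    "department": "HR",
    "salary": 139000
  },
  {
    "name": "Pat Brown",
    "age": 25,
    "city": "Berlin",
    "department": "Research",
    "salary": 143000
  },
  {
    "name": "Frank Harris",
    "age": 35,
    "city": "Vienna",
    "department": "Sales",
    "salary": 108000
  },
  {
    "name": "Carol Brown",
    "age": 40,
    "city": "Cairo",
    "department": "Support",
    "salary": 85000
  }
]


Original: 6 records with fields: name, age, city, department, salary
Keep: ['salary', 'age']
Drop: ['name', 'city', 'department']
Result: 6 records, 2 fields each

[
  {
    "salary": 126000,
    "age": 39
  },
  {
    "salary": 146000,
    "age": 53
  },
  {
    "salary": 139000,
    "age": 58
  },
  {
    "salary": 143000,
    "age": 25
  },
  {
    "salary": 108000,
    "age": 35
  },
  {
    "salary": 85000,
    "age": 40
  }
]


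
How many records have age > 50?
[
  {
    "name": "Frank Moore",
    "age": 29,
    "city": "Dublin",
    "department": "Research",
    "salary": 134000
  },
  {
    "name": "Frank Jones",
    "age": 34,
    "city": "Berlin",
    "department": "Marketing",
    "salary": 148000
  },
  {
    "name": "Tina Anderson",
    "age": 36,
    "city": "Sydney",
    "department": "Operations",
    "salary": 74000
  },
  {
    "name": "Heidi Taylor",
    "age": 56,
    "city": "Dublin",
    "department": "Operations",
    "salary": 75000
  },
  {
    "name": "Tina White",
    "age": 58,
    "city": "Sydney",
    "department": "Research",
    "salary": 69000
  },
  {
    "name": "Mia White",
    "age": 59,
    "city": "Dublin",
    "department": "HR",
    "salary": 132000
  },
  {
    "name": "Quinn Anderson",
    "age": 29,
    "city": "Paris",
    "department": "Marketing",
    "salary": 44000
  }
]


Data: 7 records
Condition: age > 50

Checking each record:
  Frank Moore: 29
  Frank Jones: 34
  Tina Anderson: 36
  Heidi Taylor: 56 MATCH
  Tina White: 58 MATCH
  Mia White: 59 MATCH
  Quinn Anderson: 29

Count: 3

3


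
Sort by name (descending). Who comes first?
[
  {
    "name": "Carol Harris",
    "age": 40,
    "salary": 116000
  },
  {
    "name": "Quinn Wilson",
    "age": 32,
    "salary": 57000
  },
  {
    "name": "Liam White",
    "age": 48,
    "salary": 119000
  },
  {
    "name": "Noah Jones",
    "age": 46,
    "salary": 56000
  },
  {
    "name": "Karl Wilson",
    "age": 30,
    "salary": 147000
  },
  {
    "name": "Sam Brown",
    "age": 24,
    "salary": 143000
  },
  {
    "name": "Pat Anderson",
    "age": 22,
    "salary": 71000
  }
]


Sort by: name (descending)

Sorted order:
  1. Sam Brown (name = Sam Brown)
  2. Quinn Wilson (name = Quinn Wilson)
  3. Pat Anderson (name = Pat Anderson)
  4. Noah Jones (name = Noah Jones)
  5. Liam White (name = Liam White)
  6. Karl Wilson (name = Karl Wilson)
  7. Carol Harris (name = Carol Harris)

First: Sam Brown

Sam Brown


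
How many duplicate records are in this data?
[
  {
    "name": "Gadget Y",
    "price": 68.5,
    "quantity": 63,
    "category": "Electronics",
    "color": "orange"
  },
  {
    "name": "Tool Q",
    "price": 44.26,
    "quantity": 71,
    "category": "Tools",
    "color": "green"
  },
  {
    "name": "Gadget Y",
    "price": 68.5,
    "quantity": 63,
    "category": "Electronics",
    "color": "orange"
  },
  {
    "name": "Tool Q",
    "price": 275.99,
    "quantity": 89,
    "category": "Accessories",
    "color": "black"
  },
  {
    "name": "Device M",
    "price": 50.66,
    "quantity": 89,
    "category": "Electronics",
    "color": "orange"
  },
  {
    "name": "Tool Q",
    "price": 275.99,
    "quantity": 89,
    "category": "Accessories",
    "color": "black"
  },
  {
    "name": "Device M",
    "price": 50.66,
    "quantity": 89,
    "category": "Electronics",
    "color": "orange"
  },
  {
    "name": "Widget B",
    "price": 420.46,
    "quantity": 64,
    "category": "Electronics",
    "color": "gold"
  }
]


Checking 8 records for duplicates:

  Row 1: Gadget Y ($68.5, qty 63)
  Row 2: Tool Q ($44.26, qty 71)
  Row 3: Gadget Y ($68.5, qty 63) <-- DUPLICATE
  Row 4: Tool Q ($275.99, qty 89)
  Row 5: Device M ($50.66, qty 89)
  Row 6: Tool Q ($275.99, qty 89) <-- DUPLICATE
  Row 7: Device M ($50.66, qty 89) <-- DUPLICATE
  Row 8: Widget B ($420.46, qty 64)

Duplicates found: 3
Unique records: 5

3 duplicates, 5 unique


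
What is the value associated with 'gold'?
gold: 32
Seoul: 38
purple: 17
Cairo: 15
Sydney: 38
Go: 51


Looking up key 'gold'
Value: 32

32


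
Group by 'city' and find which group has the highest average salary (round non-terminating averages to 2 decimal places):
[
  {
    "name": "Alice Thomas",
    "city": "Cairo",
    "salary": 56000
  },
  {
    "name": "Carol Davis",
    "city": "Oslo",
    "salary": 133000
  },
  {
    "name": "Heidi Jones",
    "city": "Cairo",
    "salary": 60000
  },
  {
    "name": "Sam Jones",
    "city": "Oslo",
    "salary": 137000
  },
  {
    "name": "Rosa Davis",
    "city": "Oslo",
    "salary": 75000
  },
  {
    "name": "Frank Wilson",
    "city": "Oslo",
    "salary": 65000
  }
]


Group by: city

Groups:
  Cairo: 2 people, avg salary = 116000/2 = $58000
  Oslo: 4 people, avg salary = 410000/4 = $102500

Highest average salary: Oslo ($102500)

Oslo ($102500)


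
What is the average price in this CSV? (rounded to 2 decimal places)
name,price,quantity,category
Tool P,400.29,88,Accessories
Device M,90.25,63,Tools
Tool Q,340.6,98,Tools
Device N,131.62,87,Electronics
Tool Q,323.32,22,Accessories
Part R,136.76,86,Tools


Computing average price:
Values: [400.29, 90.25, 340.6, 131.62, 323.32, 136.76]
Sum = 1422.84
Count = 6
Average = 1422.84/6 = 237.14

237.14


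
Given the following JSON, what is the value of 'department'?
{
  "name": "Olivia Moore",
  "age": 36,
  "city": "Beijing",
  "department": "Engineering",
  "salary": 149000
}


Looking up field 'department'
Value: Engineering

Engineering


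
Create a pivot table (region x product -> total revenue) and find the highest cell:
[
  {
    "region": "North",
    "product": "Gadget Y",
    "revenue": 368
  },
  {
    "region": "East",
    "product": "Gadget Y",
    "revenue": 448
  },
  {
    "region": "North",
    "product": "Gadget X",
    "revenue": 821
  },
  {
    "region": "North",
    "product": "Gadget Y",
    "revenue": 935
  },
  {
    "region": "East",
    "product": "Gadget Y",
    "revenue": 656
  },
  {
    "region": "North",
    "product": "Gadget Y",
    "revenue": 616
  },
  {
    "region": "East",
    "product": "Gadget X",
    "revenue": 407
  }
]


Pivot: region (rows) x product (columns) -> total revenue

     Gadget X      Gadget Y    
East           407          1104  
North          821          1919  

Highest: North / Gadget Y = $1919

North / Gadget Y = $1919


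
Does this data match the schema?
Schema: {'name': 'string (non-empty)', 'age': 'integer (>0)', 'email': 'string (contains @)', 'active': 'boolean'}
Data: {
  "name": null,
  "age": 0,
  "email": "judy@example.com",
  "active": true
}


Validating each field against schema:
  name: FAIL (null is not a string)
  age: FAIL (0 is not > 0)
  email: OK (string with @)
  active: OK (boolean)

Result: INVALID (2 errors: name, age)

INVALID (2 errors: name, age)


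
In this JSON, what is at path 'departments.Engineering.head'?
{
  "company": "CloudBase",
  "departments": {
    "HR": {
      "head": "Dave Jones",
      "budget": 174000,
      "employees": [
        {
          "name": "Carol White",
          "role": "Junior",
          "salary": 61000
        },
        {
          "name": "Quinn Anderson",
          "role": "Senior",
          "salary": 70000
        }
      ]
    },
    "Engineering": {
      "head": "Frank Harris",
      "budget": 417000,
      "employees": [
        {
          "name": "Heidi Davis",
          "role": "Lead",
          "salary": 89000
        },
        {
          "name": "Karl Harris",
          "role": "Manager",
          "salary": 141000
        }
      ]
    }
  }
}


Path: departments.Engineering.head

Navigate:
  -> departments
  -> Engineering
  -> head = 'Frank Harris'

Frank Harris


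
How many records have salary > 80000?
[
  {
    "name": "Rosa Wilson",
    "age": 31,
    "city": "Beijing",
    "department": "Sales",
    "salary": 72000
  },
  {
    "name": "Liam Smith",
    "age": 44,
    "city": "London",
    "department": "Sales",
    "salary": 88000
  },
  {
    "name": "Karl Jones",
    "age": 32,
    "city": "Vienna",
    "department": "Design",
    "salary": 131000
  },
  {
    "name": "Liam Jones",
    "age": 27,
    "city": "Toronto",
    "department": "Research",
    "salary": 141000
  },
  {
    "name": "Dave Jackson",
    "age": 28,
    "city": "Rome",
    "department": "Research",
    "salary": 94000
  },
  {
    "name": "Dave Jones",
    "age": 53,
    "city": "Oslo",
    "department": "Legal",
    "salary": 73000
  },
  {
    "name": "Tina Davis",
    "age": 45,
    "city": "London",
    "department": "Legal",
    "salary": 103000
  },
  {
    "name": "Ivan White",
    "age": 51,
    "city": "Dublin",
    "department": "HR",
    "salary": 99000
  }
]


Data: 8 records
Condition: salary > 80000

Checking each record:
  Rosa Wilson: 72000
  Liam Smith: 88000 MATCH
  Karl Jones: 131000 MATCH
  Liam Jones: 141000 MATCH
  Dave Jackson: 94000 MATCH
  Dave Jones: 73000
  Tina Davis: 103000 MATCH
  Ivan White: 99000 MATCH

Count: 6

6


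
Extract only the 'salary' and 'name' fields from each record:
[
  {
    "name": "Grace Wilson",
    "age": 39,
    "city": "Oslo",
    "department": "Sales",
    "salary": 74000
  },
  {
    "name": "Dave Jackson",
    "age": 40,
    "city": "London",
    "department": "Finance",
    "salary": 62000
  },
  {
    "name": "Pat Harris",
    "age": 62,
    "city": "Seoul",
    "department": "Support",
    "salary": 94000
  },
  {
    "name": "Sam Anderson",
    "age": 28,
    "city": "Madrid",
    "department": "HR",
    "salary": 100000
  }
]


Original: 4 records with fields: name, age, city, department, salary
Keep: ['salary', 'name']
Drop: ['age', 'city', 'department']
Result: 4 records, 2 fields each

[
  {
    "salary": 74000,
    "name": "Grace Wilson"
  },
  {
    "salary": 62000,
    "name": "Dave Jackson"
  },
  {
    "salary": 94000,
    "name": "Pat Harris"
  },
  {
    "salary": 100000,
    "name": "Sam Anderson"
  }
]


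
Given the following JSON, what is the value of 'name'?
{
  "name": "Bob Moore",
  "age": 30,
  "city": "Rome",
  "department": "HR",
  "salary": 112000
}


Looking up field 'name'
Value: Bob Moore

Bob Moore


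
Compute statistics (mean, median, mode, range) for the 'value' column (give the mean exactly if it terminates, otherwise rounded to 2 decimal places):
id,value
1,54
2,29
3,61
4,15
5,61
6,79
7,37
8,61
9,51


Data: [54, 29, 61, 15, 61, 79, 37, 61, 51]
Count: 9
Sum: 448
Mean: 448/9 ≈ 49.78 (rounded to 2 decimal places)
Sorted: [15, 29, 37, 51, 54, 61, 61, 61, 79]
Median: 54.0
Mode: 61 (3 times)
Range: 79 - 15 = 64
Min: 15, Max: 79

mean≈49.78, median=54.0, mode=61, range=64


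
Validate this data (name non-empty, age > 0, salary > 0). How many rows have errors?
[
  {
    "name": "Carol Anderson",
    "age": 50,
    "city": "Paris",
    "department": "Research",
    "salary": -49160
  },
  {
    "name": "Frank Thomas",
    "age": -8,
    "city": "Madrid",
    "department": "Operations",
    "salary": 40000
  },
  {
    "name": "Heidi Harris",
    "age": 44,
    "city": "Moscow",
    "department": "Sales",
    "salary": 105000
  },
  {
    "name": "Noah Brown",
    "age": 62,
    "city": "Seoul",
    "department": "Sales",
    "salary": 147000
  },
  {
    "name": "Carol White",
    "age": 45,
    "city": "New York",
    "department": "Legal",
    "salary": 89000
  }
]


Validating 5 records:
Rules: name non-empty, age > 0, salary > 0

  Row 1 (Carol Anderson): negative salary: -49160
  Row 2 (Frank Thomas): negative age: -8
  Row 3 (Heidi Harris): OK
  Row 4 (Noah Brown): OK
  Row 5 (Carol White): OK

Total errors: 2

2 errors


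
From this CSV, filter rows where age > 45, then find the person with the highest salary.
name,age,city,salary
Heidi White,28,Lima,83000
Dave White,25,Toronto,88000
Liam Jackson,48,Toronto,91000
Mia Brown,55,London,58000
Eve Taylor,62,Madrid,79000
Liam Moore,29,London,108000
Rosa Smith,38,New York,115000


Filter: age > 45
Sort by: salary (descending)

Filtered records (3):
  Liam Jackson, age 48, salary $91000
  Eve Taylor, age 62, salary $79000
  Mia Brown, age 55, salary $58000

Highest salary: Liam Jackson ($91000)

Liam Jackson


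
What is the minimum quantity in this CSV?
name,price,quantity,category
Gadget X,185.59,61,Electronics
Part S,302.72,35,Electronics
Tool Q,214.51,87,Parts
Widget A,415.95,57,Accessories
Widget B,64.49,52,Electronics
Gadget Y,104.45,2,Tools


Computing minimum quantity:
Values: [61, 35, 87, 57, 52, 2]
Min = 2

2


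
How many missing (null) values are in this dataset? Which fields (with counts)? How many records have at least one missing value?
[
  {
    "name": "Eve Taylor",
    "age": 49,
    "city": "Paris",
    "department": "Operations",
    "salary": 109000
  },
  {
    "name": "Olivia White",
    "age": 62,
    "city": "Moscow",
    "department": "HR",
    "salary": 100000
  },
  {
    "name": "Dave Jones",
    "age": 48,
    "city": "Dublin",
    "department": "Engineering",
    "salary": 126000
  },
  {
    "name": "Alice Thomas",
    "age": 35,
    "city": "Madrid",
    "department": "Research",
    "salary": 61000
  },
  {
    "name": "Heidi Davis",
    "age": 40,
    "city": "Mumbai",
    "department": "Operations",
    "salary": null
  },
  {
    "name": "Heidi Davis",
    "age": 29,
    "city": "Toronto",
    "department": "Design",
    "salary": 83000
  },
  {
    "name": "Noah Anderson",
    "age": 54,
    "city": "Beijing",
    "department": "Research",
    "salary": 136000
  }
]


Checking for missing (null) values in 7 records:

  Eve Taylor: complete
  Olivia White: complete
  Dave Jones: complete
  Alice Thomas: complete
  Heidi Davis: salary
  Heidi Davis: complete
  Noah Anderson: complete

Per field:
  name: 0 missing
  age: 0 missing
  city: 0 missing
  department: 0 missing
  salary: 1 missing

Total missing values: 1
Records with any missing: 1

1 missing values (salary: 1); 1 incomplete records


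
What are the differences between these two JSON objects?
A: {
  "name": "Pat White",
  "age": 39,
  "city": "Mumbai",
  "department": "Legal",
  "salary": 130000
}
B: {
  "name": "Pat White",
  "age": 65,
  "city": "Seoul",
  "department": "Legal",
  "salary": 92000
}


Comparing each field (in key order):
  name: same
  age: DIFFERENT
  city: DIFFERENT
  department: same
  salary: DIFFERENT
Differences:
  age: 39 -> 65
  city: Mumbai -> Seoul
  salary: 130000 -> 92000

3 field(s) changed

3 changes: age, city, salary


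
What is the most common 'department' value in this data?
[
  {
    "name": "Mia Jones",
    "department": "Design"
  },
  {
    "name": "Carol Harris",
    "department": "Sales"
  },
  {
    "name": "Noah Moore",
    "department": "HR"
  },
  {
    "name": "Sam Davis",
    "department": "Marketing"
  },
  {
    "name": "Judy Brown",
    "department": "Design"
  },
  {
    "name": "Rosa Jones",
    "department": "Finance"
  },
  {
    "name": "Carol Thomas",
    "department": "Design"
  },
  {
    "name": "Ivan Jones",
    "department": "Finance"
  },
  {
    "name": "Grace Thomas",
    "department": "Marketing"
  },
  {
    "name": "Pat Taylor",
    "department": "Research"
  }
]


Counting 'department' values across 10 records:

  Design: 3 ###
  Marketing: 2 ##
  Finance: 2 ##
  Sales: 1 #
  HR: 1 #
  Research: 1 #

Most common: Design (3 times)

Design (3 times)


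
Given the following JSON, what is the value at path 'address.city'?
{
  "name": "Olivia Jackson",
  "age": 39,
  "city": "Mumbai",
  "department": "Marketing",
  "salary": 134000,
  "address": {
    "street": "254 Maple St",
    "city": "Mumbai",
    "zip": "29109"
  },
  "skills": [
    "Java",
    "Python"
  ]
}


Query: address.city
Path: address -> city
Value: Mumbai

Mumbai


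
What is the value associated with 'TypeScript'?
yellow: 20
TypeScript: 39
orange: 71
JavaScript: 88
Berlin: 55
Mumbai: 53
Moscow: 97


Looking up key 'TypeScript'
Value: 39

39


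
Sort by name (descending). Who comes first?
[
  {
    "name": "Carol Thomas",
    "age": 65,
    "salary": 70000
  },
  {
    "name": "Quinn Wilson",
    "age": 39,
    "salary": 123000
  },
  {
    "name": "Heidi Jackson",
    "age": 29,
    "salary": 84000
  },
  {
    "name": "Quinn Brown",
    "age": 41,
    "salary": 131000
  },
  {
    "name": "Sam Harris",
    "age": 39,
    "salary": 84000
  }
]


Sort by: name (descending)

Sorted order:
  1. Sam Harris (name = Sam Harris)
  2. Quinn Wilson (name = Quinn Wilson)
  3. Quinn Brown (name = Quinn Brown)
  4. Heidi Jackson (name = Heidi Jackson)
  5. Carol Thomas (name = Carol Thomas)

First: Sam Harris

Sam Harris


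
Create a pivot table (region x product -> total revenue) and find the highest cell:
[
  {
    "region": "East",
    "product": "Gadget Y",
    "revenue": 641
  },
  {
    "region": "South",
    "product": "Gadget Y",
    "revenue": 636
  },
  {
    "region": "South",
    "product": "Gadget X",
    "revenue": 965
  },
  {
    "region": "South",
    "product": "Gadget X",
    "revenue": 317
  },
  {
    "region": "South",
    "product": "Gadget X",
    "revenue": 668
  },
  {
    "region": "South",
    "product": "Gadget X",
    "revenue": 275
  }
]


Pivot: region (rows) x product (columns) -> total revenue

     Gadget X      Gadget Y    
East             0           641  
South         2225           636  

Highest: South / Gadget X = $2225

South / Gadget X = $2225


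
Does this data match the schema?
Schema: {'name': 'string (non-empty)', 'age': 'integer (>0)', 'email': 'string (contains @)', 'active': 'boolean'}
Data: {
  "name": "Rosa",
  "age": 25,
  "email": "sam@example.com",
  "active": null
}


Validating each field against schema:
  name: OK (non-empty string)
  age: OK (positive integer)
  email: OK (string with @)
  active: FAIL (null is not a boolean)

Result: INVALID (1 error: active)

INVALID (1 error: active)


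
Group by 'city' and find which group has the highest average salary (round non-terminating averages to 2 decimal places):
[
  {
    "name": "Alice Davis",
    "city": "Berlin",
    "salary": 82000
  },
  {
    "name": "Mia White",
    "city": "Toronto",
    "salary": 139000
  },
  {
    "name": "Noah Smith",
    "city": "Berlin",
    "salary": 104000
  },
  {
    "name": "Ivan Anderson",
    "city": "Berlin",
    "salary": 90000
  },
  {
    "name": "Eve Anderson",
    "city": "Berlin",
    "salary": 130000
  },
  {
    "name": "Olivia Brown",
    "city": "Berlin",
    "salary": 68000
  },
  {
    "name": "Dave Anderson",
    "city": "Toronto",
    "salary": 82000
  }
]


Group by: city

Groups:
  Berlin: 5 people, avg salary = 474000/5 = $94800
  Toronto: 2 people, avg salary = 221000/2 = $110500

Highest average salary: Toronto ($110500)

Toronto ($110500)


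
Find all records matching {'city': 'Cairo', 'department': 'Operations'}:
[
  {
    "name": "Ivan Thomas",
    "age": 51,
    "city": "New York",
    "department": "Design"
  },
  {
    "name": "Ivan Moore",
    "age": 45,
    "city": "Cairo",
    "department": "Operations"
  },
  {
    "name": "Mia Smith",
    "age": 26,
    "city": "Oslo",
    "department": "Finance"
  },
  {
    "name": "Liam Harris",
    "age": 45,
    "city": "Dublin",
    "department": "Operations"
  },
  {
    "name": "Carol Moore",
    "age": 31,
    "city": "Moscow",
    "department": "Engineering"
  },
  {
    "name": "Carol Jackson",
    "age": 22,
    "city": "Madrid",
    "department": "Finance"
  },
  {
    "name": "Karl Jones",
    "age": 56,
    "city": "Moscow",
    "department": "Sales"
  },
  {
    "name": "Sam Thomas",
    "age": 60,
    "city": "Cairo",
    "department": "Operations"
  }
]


Search criteria: {'city': 'Cairo', 'department': 'Operations'}

Checking 8 records:
  Ivan Thomas: {city: New York, department: Design}
  Ivan Moore: {city: Cairo, department: Operations} <-- MATCH
  Mia Smith: {city: Oslo, department: Finance}
  Liam Harris: {city: Dublin, department: Operations}
  Carol Moore: {city: Moscow, department: Engineering}
  Carol Jackson: {city: Madrid, department: Finance}
  Karl Jones: {city: Moscow, department: Sales}
  Sam Thomas: {city: Cairo, department: Operations} <-- MATCH

Matches: ["Ivan Moore", "Sam Thomas"]

["Ivan Moore", "Sam Thomas"]


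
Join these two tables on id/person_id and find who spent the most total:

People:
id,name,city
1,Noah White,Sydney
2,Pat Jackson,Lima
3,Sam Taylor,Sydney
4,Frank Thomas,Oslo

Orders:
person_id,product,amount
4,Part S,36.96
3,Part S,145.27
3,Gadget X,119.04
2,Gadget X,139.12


Join on: people.id = orders.person_id

Joined rows:
  Frank Thomas (Oslo) bought Part S for $36.96
  Sam Taylor (Sydney) bought Part S for $145.27
  Sam Taylor (Sydney) bought Gadget X for $119.04
  Pat Jackson (Lima) bought Gadget X for $139.12

Total per person:
  Sam Taylor: $264.31
  Pat Jackson: $139.12
  Frank Thomas: $36.96

Top spender: Sam Taylor ($264.31)

Sam Taylor ($264.31)


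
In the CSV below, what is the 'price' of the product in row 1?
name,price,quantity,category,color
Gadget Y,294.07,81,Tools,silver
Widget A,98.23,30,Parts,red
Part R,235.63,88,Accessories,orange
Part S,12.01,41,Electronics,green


Query: Row 1 ('Gadget Y'), column 'price'
Value: 294.07

294.07


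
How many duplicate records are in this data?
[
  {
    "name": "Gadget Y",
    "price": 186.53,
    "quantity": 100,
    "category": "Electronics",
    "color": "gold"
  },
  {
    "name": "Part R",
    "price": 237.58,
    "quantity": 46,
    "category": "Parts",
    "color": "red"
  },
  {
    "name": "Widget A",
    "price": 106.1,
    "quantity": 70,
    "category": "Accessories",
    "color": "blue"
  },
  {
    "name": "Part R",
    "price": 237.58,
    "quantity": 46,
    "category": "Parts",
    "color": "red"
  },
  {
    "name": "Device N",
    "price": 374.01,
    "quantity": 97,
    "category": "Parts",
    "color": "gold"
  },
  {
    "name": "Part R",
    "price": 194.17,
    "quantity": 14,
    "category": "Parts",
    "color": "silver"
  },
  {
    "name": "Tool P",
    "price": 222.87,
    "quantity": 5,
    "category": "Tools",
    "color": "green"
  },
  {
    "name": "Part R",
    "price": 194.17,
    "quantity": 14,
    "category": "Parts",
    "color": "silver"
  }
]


Checking 8 records for duplicates:

  Row 1: Gadget Y ($186.53, qty 100)
  Row 2: Part R ($237.58, qty 46)
  Row 3: Widget A ($106.1, qty 70)
  Row 4: Part R ($237.58, qty 46) <-- DUPLICATE
  Row 5: Device N ($374.01, qty 97)
  Row 6: Part R ($194.17, qty 14)
  Row 7: Tool P ($222.87, qty 5)
  Row 8: Part R ($194.17, qty 14) <-- DUPLICATE

Duplicates found: 2
Unique records: 6

2 duplicates, 6 unique


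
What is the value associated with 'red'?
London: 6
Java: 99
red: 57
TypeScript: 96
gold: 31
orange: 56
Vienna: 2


Looking up key 'red'
Value: 57

57


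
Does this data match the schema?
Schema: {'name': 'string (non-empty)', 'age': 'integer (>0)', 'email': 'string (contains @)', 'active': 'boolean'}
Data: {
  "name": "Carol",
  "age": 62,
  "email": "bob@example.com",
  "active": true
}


Validating each field against schema:
  name: OK (non-empty string)
  age: OK (positive integer)
  email: OK (string with @)
  active: OK (boolean)

Result: VALID

VALID


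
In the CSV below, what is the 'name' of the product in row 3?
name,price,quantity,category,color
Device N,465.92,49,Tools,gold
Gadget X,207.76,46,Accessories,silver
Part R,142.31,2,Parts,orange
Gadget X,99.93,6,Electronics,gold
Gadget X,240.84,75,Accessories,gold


Query: Row 3 ('Part R'), column 'name'
Value: Part R

Part R


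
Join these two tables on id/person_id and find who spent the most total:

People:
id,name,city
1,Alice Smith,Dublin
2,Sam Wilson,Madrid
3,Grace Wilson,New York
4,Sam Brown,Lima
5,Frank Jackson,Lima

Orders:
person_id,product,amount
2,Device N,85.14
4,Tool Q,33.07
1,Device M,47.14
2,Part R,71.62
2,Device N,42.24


Join on: people.id = orders.person_id

Joined rows:
  Sam Wilson (Madrid) bought Device N for $85.14
  Sam Brown (Lima) bought Tool Q for $33.07
  Alice Smith (Dublin) bought Device M for $47.14
  Sam Wilson (Madrid) bought Part R for $71.62
  Sam Wilson (Madrid) bought Device N for $42.24

Total per person:
  Sam Wilson: $199.00
  Alice Smith: $47.14
  Sam Brown: $33.07

Top spender: Sam Wilson ($199.00)

Sam Wilson ($199.00)


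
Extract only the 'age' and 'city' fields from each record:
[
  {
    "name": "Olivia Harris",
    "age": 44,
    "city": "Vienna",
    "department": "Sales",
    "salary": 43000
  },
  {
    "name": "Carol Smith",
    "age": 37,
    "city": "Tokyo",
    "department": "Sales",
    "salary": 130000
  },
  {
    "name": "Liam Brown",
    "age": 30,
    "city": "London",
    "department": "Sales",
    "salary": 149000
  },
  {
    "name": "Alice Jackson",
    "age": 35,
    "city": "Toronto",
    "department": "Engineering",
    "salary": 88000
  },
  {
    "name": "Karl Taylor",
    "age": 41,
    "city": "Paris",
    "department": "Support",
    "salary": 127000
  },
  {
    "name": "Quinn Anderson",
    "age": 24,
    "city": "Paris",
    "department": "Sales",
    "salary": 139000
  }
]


Original: 6 records with fields: name, age, city, department, salary
Keep: ['age', 'city']
Drop: ['name', 'department', 'salary']
Result: 6 records, 2 fields each

[
  {
    "age": 44,
    "city": "Vienna"
  },
  {
    "age": 37,
    "city": "Tokyo"
  },
  {
    "age": 30,
    "city": "London"
  },
  {
    "age": 35,
    "city": "Toronto"
  },
  {
    "age": 41,
    "city": "Paris"
  },
  {
    "age": 24,
    "city": "Paris"
  }
]
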